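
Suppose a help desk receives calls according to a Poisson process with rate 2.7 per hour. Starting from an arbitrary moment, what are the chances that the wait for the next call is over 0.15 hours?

0.6670

The wait for the next event is exponential with rate λ = 2.7 per hour.
P(T > 0.15) = e^(−λt) = e^(−2.7 × 0.15) = e^(−0.405) ≈ 0.6670.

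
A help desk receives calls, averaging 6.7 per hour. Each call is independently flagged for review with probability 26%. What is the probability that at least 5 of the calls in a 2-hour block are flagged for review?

0.2715

Thinning: the calls that are flagged for review themselves form a Poisson process with rate 0.26 × 6.7 = 1.742 per hour.
Over the interval, μ = 1.742 × 2 = 3.484 (a 2-hour block = 2 hours).
P(N ≥ 5) = 1 − P(N ≤ 4) ≈ 0.2715.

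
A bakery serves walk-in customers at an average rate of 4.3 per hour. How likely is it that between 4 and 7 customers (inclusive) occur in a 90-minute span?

Over the interval, μ = 4.3 × 1.5 = 6.45 (a 90-minute span = 1.5 hours).
P(4 ≤ N ≤ 7) = Σ_{j=4}^{7} e^(−6.45) · 6.45^j/j! ≈ 0.5647.

0.5647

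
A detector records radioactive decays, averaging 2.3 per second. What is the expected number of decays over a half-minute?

E[N] = λt = 2.3 × 30 = 69 (a half-minute = 30 seconds).

69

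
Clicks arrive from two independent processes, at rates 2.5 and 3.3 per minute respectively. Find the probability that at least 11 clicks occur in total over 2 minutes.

Independent Poisson processes superpose: combined rate λ = 2.5 + 3.3 = 5.8 per minute.
Over the interval, μ = 5.8 × 2 = 11.6 (2 minutes).
P(N ≥ 11) = 1 − P(N ≤ 10) ≈ 0.6095.

0.6095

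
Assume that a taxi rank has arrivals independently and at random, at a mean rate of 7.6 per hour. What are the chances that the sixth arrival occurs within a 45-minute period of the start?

0.5050

Over the interval, μ = 7.6 × 0.75 = 5.7 (a 45-minute period = 0.75 hours).
The sixth arrival falls in the interval iff at least 6 events occur there: P(S_6 ≤ t) = P(N ≥ 6) = 1 − P(N ≤ 5) ≈ 0.5050.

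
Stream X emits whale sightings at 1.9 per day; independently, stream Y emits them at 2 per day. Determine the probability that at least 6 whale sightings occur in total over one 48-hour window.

0.7897

Independent Poisson processes superpose: combined rate λ = 1.9 + 2 = 3.9 per day.
Over the interval, μ = 3.9 × 2 = 7.8 (a 48-hour window = 2 days).
P(N ≥ 6) = 1 − P(N ≤ 5) ≈ 0.7897.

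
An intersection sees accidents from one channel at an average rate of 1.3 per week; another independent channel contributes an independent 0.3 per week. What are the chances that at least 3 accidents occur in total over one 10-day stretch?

Independent Poisson processes superpose: combined rate λ = 1.3 + 0.3 = 1.6 per week.
Over the interval, μ = 1.6 × 10/7 ≈ 2.28571 (a 10-day stretch = 10/7 weeks).
P(N ≥ 3) = 1 − P(N ≤ 2) ≈ 0.4002.

0.4002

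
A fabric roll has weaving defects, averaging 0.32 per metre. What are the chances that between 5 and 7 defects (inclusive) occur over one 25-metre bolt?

0.3533

Over the interval, μ = 0.32 × 25 = 8 (a 25-metre bolt = 25 metres).
P(5 ≤ N ≤ 7) = Σ_{j=5}^{7} e^(−8) · 8^j/j! ≈ 0.3533.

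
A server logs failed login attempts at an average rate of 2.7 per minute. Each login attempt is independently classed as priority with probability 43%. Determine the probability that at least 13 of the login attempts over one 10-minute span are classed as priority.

0.3795

Thinning: the login attempts that are classed as priority themselves form a Poisson process with rate 0.43 × 2.7 = 1.161 per minute.
Over the interval, μ = 1.161 × 10 = 11.61 (a 10-minute span = 10 minutes).
P(N ≥ 13) = 1 − P(N ≤ 12) ≈ 0.3795.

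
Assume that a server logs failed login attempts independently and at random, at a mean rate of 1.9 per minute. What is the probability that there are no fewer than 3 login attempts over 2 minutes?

0.7311

Over the interval, μ = 1.9 × 2 = 3.8 (2 minutes).
P(N ≥ 3) = 1 − P(N ≤ 2) = 1 − Σ_{j=0}^{2} e^(−μ) μ^j/j! ≈ 0.7311.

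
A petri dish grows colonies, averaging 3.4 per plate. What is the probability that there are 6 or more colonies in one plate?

With mean μ = 3.4 per plate,
P(N ≥ 6) = 1 − P(N ≤ 5) = 1 − Σ_{j=0}^{5} e^(−μ) μ^j/j! ≈ 0.1295.

0.1295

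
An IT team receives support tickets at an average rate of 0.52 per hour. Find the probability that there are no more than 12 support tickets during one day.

0.5212

Over the interval, μ = 0.52 × 24 = 12.48 (a day = 24 hours).
P(N ≤ 12) = Σ_{j=0}^{12} e^(−μ) μ^j/j! ≈ 0.5212.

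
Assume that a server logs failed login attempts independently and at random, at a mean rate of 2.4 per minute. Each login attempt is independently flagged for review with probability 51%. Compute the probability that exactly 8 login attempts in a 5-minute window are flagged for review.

0.1073

Thinning: the login attempts that are flagged for review themselves form a Poisson process with rate 0.51 × 2.4 = 1.224 per minute.
Over the interval, μ = 1.224 × 5 = 6.12 (a 5-minute window = 5 minutes).
P(N = 8) = e^(−6.12) · 6.12^8/8! ≈ 0.1073.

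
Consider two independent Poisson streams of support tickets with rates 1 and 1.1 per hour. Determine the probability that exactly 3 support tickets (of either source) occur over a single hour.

Independent Poisson processes superpose: combined rate λ = 1 + 1.1 = 2.1 per hour.
So μ = 2.1.
P(N = 3) = e^(−2.1) · 2.1^3/3! ≈ 0.1890.

0.1890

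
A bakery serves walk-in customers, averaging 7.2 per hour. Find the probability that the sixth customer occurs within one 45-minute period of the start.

Over the interval, μ = 7.2 × 0.75 = 5.4 (a 45-minute period = 0.75 hours).
The sixth arrival falls in the interval iff at least 6 events occur there: P(S_6 ≤ t) = P(N ≥ 6) = 1 − P(N ≤ 5) ≈ 0.4539.

0.4539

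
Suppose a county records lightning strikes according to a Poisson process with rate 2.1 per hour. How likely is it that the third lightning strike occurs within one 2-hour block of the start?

0.7898

Over the interval, μ = 2.1 × 2 = 4.2 (a 2-hour block = 2 hours).
The third arrival falls in the interval iff at least 3 events occur there: P(S_3 ≤ t) = P(N ≥ 3) = 1 − P(N ≤ 2) ≈ 0.7898.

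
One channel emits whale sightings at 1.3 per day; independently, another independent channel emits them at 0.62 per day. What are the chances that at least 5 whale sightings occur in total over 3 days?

Independent Poisson processes superpose: combined rate λ = 1.3 + 0.62 = 1.92 per day.
Over the interval, μ = 1.92 × 3 = 5.76 (3 days).
P(N ≥ 5) = 1 − P(N ≤ 4) ≈ 0.6815.

0.6815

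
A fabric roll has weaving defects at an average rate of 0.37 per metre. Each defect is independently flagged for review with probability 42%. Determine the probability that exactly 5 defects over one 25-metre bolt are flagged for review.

Thinning: the defects that are flagged for review themselves form a Poisson process with rate 0.42 × 0.37 = 0.1554 per metre.
Over the interval, μ = 0.1554 × 25 = 3.885 (a 25-metre bolt = 25 metres).
P(N = 5) = e^(−3.885) · 3.885^5/5! ≈ 0.1515.

0.1515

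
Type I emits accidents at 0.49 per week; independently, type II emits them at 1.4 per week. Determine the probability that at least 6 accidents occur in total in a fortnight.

0.1815

Independent Poisson processes superpose: combined rate λ = 0.49 + 1.4 = 1.89 per week.
Over the interval, μ = 1.89 × 2 = 3.78 (a fortnight = 2 weeks).
P(N ≥ 6) = 1 − P(N ≤ 5) ≈ 0.1815.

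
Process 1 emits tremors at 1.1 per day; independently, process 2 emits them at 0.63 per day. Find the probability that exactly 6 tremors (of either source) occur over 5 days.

Independent Poisson processes superpose: combined rate λ = 1.1 + 0.63 = 1.73 per day.
Over the interval, μ = 1.73 × 5 = 8.65 (5 days).
P(N = 6) = e^(−8.65) · 8.65^6/6! ≈ 0.1019.

0.1019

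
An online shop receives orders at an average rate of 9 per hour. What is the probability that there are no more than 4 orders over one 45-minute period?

Over the interval, μ = 9 × 0.75 = 6.75 (a 45-minute period = 0.75 hours).
P(N ≤ 4) = Σ_{j=0}^{4} e^(−μ) μ^j/j! ≈ 0.1970.

0.1970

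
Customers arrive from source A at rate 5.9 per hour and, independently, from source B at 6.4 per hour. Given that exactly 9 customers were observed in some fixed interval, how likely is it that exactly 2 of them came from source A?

Given the total, each event is independently from source A with probability p = λ_A/(λ_A+λ_B) = 5.9/12.3 ≈ 0.4797.
So K ~ Binomial(9, 5.9/12.3): P(K = 2) = C(9,2) · (5.9/12.3)^2 · (6.4/12.3)^7 ≈ 0.0855.

0.0855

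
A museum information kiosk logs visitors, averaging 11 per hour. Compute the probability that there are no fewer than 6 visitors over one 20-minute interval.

0.1652

Over the interval, μ = 11 × 1/3 ≈ 3.66667 (a 20-minute interval = 1/3 hours).
P(N ≥ 6) = 1 − P(N ≤ 5) = 1 − Σ_{j=0}^{5} e^(−μ) μ^j/j! ≈ 0.1652.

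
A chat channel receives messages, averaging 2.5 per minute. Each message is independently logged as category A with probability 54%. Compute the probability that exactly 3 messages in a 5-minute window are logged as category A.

Thinning: the messages that are logged as category A themselves form a Poisson process with rate 0.54 × 2.5 = 1.35 per minute.
Over the interval, μ = 1.35 × 5 = 6.75 (a 5-minute window = 5 minutes).
P(N = 3) = e^(−6.75) · 6.75^3/3! ≈ 0.0600.

0.0600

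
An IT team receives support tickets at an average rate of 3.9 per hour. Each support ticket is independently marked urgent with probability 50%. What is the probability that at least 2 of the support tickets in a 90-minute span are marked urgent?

0.7894

Thinning: the support tickets that are marked urgent themselves form a Poisson process with rate 0.5 × 3.9 = 1.95 per hour.
Over the interval, μ = 1.95 × 1.5 = 2.925 (a 90-minute span = 1.5 hours).
P(N ≥ 2) = 1 − P(N ≤ 1) ≈ 0.7894.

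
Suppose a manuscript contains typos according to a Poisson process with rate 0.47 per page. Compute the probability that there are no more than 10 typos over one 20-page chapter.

0.6576

Over the interval, μ = 0.47 × 20 = 9.4 (a 20-page chapter = 20 pages).
P(N ≤ 10) = Σ_{j=0}^{10} e^(−μ) μ^j/j! ≈ 0.6576.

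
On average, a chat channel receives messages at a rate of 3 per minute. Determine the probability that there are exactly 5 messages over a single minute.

0.1008

With mean μ = 3 per minute,
P(N = 5) = e^(−μ) μ^5/5! = e^(−3) · 3^5/120 ≈ 0.1008.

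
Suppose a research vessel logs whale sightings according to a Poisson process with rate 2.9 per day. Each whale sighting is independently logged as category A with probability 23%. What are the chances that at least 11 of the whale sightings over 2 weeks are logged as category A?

Thinning: the whale sightings that are logged as category A themselves form a Poisson process with rate 0.23 × 2.9 = 0.667 per day.
Over the interval, μ = 0.667 × 14 = 9.338 (2 weeks = 14 days).
P(N ≥ 11) = 1 − P(N ≤ 10) ≈ 0.3348.

0.3348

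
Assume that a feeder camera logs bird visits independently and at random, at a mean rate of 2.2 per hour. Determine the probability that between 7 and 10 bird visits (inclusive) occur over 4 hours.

Over the interval, μ = 2.2 × 4 = 8.8 (4 hours).
P(7 ≤ N ≤ 10) = Σ_{j=7}^{10} e^(−8.8) · 8.8^j/j! ≈ 0.5038.

0.5038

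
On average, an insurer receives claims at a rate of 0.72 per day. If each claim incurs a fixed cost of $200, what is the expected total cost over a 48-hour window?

E[N] = 0.72 × 2 = 1.44 (a 48-hour window = 2 days); E[cost] = 1.44 × $200 = $288.

$288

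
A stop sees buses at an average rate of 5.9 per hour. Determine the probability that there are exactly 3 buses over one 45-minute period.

Over the interval, μ = 5.9 × 0.75 = 4.425 (a 45-minute period = 0.75 hours).
P(N = 3) = e^(−μ) μ^3/3! = e^(−4.425) · 4.425^3/6 ≈ 0.1729.

0.1729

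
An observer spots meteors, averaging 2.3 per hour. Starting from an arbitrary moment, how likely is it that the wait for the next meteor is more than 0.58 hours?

0.2634

The wait for the next event is exponential with rate λ = 2.3 per hour.
P(T > 0.58) = e^(−λt) = e^(−2.3 × 0.58) = e^(−1.334) ≈ 0.2634.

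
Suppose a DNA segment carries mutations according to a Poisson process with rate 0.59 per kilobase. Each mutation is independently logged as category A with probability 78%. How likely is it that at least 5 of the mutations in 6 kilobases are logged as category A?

Thinning: the mutations that are logged as category A themselves form a Poisson process with rate 0.78 × 0.59 = 0.4602 per kilobase.
Over the interval, μ = 0.4602 × 6 = 2.7612 (6 kilobases).
P(N ≥ 5) = 1 − P(N ≤ 4) ≈ 0.1463.

0.1463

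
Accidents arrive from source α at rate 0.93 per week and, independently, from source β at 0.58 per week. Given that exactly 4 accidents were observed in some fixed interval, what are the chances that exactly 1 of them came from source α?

Given the total, each event is independently from source α with probability p = λ_α/(λ_α+λ_β) = 0.93/1.51 ≈ 0.6159.
So K ~ Binomial(4, 0.93/1.51): P(K = 1) = C(4,1) · (0.93/1.51)^1 · (0.58/1.51)^3 ≈ 0.1396.

0.1396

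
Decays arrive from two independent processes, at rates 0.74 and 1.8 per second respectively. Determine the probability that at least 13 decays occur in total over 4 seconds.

0.2238

Independent Poisson processes superpose: combined rate λ = 0.74 + 1.8 = 2.54 per second.
Over the interval, μ = 2.54 × 4 = 10.16 (4 seconds).
P(N ≥ 13) = 1 − P(N ≤ 12) ≈ 0.2238.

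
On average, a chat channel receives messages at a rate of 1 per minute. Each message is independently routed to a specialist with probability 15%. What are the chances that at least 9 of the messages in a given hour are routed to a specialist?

0.5443

Thinning: the messages that are routed to a specialist themselves form a Poisson process with rate 0.15 × 1 = 0.15 per minute.
Over the interval, μ = 0.15 × 60 = 9 (an hour = 60 minutes).
P(N ≥ 9) = 1 − P(N ≤ 8) ≈ 0.5443.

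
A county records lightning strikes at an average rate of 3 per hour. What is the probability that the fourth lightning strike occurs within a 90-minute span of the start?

0.6577

Over the interval, μ = 3 × 1.5 = 4.5 (a 90-minute span = 1.5 hours).
The fourth arrival falls in the interval iff at least 4 events occur there: P(S_4 ≤ t) = P(N ≥ 4) = 1 − P(N ≤ 3) ≈ 0.6577.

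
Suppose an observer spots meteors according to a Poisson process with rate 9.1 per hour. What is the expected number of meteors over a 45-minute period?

6.825

E[N] = λt = 9.1 × 0.75 = 6.825 (a 45-minute period = 0.75 hours).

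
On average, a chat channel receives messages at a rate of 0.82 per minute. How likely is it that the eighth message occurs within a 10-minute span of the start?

0.5746

Over the interval, μ = 0.82 × 10 = 8.2 (a 10-minute span = 10 minutes).
The eighth arrival falls in the interval iff at least 8 events occur there: P(S_8 ≤ t) = P(N ≥ 8) = 1 − P(N ≤ 7) ≈ 0.5746.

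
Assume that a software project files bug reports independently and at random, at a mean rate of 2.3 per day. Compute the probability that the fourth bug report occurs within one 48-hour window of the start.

Over the interval, μ = 2.3 × 2 = 4.6 (a 48-hour window = 2 days).
The fourth arrival falls in the interval iff at least 4 events occur there: P(S_4 ≤ t) = P(N ≥ 4) = 1 − P(N ≤ 3) ≈ 0.6743.

0.6743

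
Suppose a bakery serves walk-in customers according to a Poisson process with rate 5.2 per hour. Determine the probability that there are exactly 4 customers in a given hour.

With mean μ = 5.2 per hour,
P(N = 4) = e^(−μ) μ^4/4! = e^(−5.2) · 5.2^4/24 ≈ 0.1681.

0.1681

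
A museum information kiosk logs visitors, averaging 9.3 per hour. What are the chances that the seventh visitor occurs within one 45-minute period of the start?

0.5466

Over the interval, μ = 9.3 × 0.75 = 6.975 (a 45-minute period = 0.75 hours).
The seventh arrival falls in the interval iff at least 7 events occur there: P(S_7 ≤ t) = P(N ≥ 7) = 1 − P(N ≤ 6) ≈ 0.5466.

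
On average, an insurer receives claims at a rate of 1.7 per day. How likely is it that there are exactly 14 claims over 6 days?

Over the interval, μ = 1.7 × 6 = 10.2 (6 days).
P(N = 14) = e^(−μ) μ^14/14! = e^(−10.2) · 10.2^14/87178291200 ≈ 0.0563.

0.0563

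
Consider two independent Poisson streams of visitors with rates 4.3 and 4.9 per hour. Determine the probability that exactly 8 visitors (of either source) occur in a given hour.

Independent Poisson processes superpose: combined rate λ = 4.3 + 4.9 = 9.2 per hour.
So μ = 9.2.
P(N = 8) = e^(−9.2) · 9.2^8/8! ≈ 0.1286.

0.1286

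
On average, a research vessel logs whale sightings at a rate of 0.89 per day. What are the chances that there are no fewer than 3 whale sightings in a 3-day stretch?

Over the interval, μ = 0.89 × 3 = 2.67 (a 3-day stretch = 3 days).
P(N ≥ 3) = 1 − P(N ≤ 2) = 1 − Σ_{j=0}^{2} e^(−μ) μ^j/j! ≈ 0.4990.

0.4990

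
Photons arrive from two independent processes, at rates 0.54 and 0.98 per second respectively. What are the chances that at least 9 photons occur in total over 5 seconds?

0.3518

Independent Poisson processes superpose: combined rate λ = 0.54 + 0.98 = 1.52 per second.
Over the interval, μ = 1.52 × 5 = 7.6 (5 seconds).
P(N ≥ 9) = 1 − P(N ≤ 8) ≈ 0.3518.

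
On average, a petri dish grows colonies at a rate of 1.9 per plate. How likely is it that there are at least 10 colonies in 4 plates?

Over the interval, μ = 1.9 × 4 = 7.6 (4 plates).
P(N ≥ 10) = 1 − P(N ≤ 9) = 1 − Σ_{j=0}^{9} e^(−μ) μ^j/j! ≈ 0.2351.

0.2351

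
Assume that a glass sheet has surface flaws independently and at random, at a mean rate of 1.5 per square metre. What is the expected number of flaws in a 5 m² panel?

7.5

E[N] = λt = 1.5 × 5 = 7.5 (a 5 m² panel = 5 square metres).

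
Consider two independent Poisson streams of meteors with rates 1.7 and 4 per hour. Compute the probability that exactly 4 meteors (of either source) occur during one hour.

0.1472

Independent Poisson processes superpose: combined rate λ = 1.7 + 4 = 5.7 per hour.
So μ = 5.7.
P(N = 4) = e^(−5.7) · 5.7^4/4! ≈ 0.1472.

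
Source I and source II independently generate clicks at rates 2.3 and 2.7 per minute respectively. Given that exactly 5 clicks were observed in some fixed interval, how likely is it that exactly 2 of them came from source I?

Given the total, each event is independently from source I with probability p = λ_I/(λ_I+λ_II) = 2.3/5 = 0.4600.
So K ~ Binomial(5, 2.3/5): P(K = 2) = C(5,2) · (2.3/5)^2 · (2.7/5)^3 ≈ 0.3332.

0.3332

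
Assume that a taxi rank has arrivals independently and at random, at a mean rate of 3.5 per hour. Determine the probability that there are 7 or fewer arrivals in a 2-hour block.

0.5987

Over the interval, μ = 3.5 × 2 = 7 (a 2-hour block = 2 hours).
P(N ≤ 7) = Σ_{j=0}^{7} e^(−μ) μ^j/j! ≈ 0.5987.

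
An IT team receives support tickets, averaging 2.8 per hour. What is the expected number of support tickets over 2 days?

E[N] = λt = 2.8 × 48 = 134.4 (2 days = 48 hours).

134.4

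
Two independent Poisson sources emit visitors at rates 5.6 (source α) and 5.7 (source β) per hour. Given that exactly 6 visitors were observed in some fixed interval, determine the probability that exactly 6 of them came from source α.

0.0148

Given the total, each event is independently from source α with probability p = λ_α/(λ_α+λ_β) = 5.6/11.3 ≈ 0.4956.
So K ~ Binomial(6, 5.6/11.3): P(K = 6) = C(6,6) · (5.6/11.3)^6 · (5.7/11.3)^0 ≈ 0.0148.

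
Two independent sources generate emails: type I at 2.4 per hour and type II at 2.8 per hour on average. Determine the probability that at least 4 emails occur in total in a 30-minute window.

Independent Poisson processes superpose: combined rate λ = 2.4 + 2.8 = 5.2 per hour.
Over the interval, μ = 5.2 × 0.5 = 2.6 (a 30-minute window = 0.5 hours).
P(N ≥ 4) = 1 − P(N ≤ 3) ≈ 0.2640.

0.2640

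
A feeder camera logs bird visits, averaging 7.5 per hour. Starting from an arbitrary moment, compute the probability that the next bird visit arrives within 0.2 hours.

0.7769

Inter-arrival times are exponential with rate λ = 7.5 per hour.
P(T ≤ 0.2) = 1 − e^(−λt) = 1 − e^(−7.5 × 0.2) = 1 − e^(−1.5) ≈ 0.7769.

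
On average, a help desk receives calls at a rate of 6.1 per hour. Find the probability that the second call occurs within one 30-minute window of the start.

Over the interval, μ = 6.1 × 0.5 = 3.05 (a 30-minute window = 0.5 hours).
The second arrival falls in the interval iff at least 2 events occur there: P(S_2 ≤ t) = P(N ≥ 2) = 1 − P(N ≤ 1) ≈ 0.8082.

0.8082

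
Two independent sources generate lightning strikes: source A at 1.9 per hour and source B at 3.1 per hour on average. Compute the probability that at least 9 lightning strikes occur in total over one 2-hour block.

Independent Poisson processes superpose: combined rate λ = 1.9 + 3.1 = 5 per hour.
Over the interval, μ = 5 × 2 = 10 (a 2-hour block = 2 hours).
P(N ≥ 9) = 1 − P(N ≤ 8) ≈ 0.6672.

0.6672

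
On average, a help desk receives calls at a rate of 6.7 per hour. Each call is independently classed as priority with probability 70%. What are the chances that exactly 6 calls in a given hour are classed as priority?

Thinning: the calls that are classed as priority themselves form a Poisson process with rate 0.7 × 6.7 = 4.69 per hour.
So μ = 4.69.
P(N = 6) = e^(−4.69) · 4.69^6/6! ≈ 0.1358.

0.1358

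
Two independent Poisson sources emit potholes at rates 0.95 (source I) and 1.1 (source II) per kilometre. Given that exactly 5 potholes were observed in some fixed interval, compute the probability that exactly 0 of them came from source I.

Given the total, each event is independently from source I with probability p = λ_I/(λ_I+λ_II) = 0.95/2.05 ≈ 0.4634.
So K ~ Binomial(5, 0.95/2.05): P(K = 0) = C(5,0) · (0.95/2.05)^0 · (1.1/2.05)^5 ≈ 0.0445.

0.0445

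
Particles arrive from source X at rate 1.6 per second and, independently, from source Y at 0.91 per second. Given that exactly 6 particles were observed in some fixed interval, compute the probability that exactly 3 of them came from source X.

0.2469

Given the total, each event is independently from source X with probability p = λ_X/(λ_X+λ_Y) = 1.6/2.51 ≈ 0.6375.
So K ~ Binomial(6, 1.6/2.51): P(K = 3) = C(6,3) · (1.6/2.51)^3 · (0.91/2.51)^3 ≈ 0.2469.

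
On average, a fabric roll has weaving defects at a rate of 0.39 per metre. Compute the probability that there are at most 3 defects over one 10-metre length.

Over the interval, μ = 0.39 × 10 = 3.9 (a 10-metre length = 10 metres).
P(N ≤ 3) = Σ_{j=0}^{3} e^(−μ) μ^j/j! ≈ 0.4532.

0.4532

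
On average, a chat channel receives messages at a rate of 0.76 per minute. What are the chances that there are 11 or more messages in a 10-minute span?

Over the interval, μ = 0.76 × 10 = 7.6 (a 10-minute span = 10 minutes).
P(N ≥ 11) = 1 − P(N ≤ 10) = 1 − Σ_{j=0}^{10} e^(−μ) μ^j/j! ≈ 0.1465.

0.1465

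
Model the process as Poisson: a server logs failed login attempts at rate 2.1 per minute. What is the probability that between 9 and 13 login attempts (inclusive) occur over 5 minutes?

0.5459

Over the interval, μ = 2.1 × 5 = 10.5 (5 minutes).
P(9 ≤ N ≤ 13) = Σ_{j=9}^{13} e^(−10.5) · 10.5^j/j! ≈ 0.5459.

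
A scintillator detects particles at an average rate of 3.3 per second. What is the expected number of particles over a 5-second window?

16.5

E[N] = λt = 3.3 × 5 = 16.5 (a 5-second window = 5 seconds).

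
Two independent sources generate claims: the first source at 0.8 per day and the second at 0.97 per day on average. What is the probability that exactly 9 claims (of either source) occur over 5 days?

Independent Poisson processes superpose: combined rate λ = 0.8 + 0.97 = 1.77 per day.
Over the interval, μ = 1.77 × 5 = 8.85 (5 days).
P(N = 9) = e^(−8.85) · 8.85^9/9! ≈ 0.1316.

0.1316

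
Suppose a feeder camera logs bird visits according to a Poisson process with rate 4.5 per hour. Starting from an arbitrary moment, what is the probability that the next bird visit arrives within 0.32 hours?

Inter-arrival times are exponential with rate λ = 4.5 per hour.
P(T ≤ 0.32) = 1 − e^(−λt) = 1 − e^(−4.5 × 0.32) = 1 − e^(−1.44) ≈ 0.7631.

0.7631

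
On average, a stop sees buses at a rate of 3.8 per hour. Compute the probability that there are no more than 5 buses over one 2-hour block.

Over the interval, μ = 3.8 × 2 = 7.6 (a 2-hour block = 2 hours).
P(N ≤ 5) = Σ_{j=0}^{5} e^(−μ) μ^j/j! ≈ 0.2307.

0.2307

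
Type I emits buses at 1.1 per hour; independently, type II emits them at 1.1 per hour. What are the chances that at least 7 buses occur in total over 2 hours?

0.1564

Independent Poisson processes superpose: combined rate λ = 1.1 + 1.1 = 2.2 per hour.
Over the interval, μ = 2.2 × 2 = 4.4 (2 hours).
P(N ≥ 7) = 1 − P(N ≤ 6) ≈ 0.1564.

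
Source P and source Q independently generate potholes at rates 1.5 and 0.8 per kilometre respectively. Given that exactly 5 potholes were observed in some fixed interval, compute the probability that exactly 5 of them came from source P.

Given the total, each event is independently from source P with probability p = λ_P/(λ_P+λ_Q) = 1.5/2.3 ≈ 0.6522.
So K ~ Binomial(5, 1.5/2.3): P(K = 5) = C(5,5) · (1.5/2.3)^5 · (0.8/2.3)^0 ≈ 0.1180.

0.1180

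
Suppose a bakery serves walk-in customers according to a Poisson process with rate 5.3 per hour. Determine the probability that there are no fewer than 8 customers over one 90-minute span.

Over the interval, μ = 5.3 × 1.5 = 7.95 (a 90-minute span = 1.5 hours).
P(N ≥ 8) = 1 − P(N ≤ 7) = 1 − Σ_{j=0}^{7} e^(−μ) μ^j/j! ≈ 0.5400.

0.5400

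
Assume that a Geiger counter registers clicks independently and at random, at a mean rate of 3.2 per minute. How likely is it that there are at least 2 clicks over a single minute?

With mean μ = 3.2 per minute,
P(N ≥ 2) = 1 − P(N ≤ 1) = 1 − Σ_{j=0}^{1} e^(−μ) μ^j/j! ≈ 0.8288.

0.8288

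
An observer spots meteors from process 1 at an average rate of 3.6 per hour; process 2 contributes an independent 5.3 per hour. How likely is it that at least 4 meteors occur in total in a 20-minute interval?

Independent Poisson processes superpose: combined rate λ = 3.6 + 5.3 = 8.9 per hour.
Over the interval, μ = 8.9 × 1/3 ≈ 2.96667 (a 20-minute interval = 1/3 hours).
P(N ≥ 4) = 1 − P(N ≤ 3) ≈ 0.3453.

0.3453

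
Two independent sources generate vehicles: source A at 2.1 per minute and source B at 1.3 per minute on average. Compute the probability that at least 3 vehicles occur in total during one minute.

Independent Poisson processes superpose: combined rate λ = 2.1 + 1.3 = 3.4 per minute.
So μ = 3.4.
P(N ≥ 3) = 1 − P(N ≤ 2) ≈ 0.6603.

0.6603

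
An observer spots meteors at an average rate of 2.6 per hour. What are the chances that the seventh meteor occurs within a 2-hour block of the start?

0.2676

Over the interval, μ = 2.6 × 2 = 5.2 (a 2-hour block = 2 hours).
The seventh arrival falls in the interval iff at least 7 events occur there: P(S_7 ≤ t) = P(N ≥ 7) = 1 − P(N ≤ 6) ≈ 0.2676.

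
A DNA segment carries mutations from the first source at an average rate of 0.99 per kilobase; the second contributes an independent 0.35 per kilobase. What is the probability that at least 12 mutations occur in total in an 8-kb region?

0.3873

Independent Poisson processes superpose: combined rate λ = 0.99 + 0.35 = 1.34 per kilobase.
Over the interval, μ = 1.34 × 8 = 10.72 (an 8-kb region = 8 kilobases).
P(N ≥ 12) = 1 − P(N ≤ 11) ≈ 0.3873.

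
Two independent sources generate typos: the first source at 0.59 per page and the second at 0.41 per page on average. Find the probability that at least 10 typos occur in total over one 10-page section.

Independent Poisson processes superpose: combined rate λ = 0.59 + 0.41 = 1 per page.
Over the interval, μ = 1 × 10 = 10 (a 10-page section = 10 pages).
P(N ≥ 10) = 1 − P(N ≤ 9) ≈ 0.5421.

0.5421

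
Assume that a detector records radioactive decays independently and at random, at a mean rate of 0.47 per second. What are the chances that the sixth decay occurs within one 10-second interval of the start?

0.3316

Over the interval, μ = 0.47 × 10 = 4.7 (a 10-second interval = 10 seconds).
The sixth arrival falls in the interval iff at least 6 events occur there: P(S_6 ≤ t) = P(N ≥ 6) = 1 − P(N ≤ 5) ≈ 0.3316.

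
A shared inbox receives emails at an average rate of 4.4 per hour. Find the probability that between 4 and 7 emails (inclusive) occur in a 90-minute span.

Over the interval, μ = 4.4 × 1.5 = 6.6 (a 90-minute span = 1.5 hours).
P(4 ≤ N ≤ 7) = Σ_{j=4}^{7} e^(−6.6) · 6.6^j/j! ≈ 0.5529.

0.5529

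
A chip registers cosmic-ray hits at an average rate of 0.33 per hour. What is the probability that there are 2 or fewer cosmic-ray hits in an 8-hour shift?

Over the interval, μ = 0.33 × 8 = 2.64 (an 8-hour shift = 8 hours).
P(N ≤ 2) = Σ_{j=0}^{2} e^(−μ) μ^j/j! ≈ 0.5084.

0.5084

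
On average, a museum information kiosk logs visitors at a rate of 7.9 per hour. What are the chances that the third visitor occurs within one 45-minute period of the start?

Over the interval, μ = 7.9 × 0.75 = 5.925 (a 45-minute period = 0.75 hours).
The third arrival falls in the interval iff at least 3 events occur there: P(S_3 ≤ t) = P(N ≥ 3) = 1 − P(N ≤ 2) ≈ 0.9346.

0.9346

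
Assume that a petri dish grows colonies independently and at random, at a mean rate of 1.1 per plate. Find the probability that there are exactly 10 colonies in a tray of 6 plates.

0.0588

Over the interval, μ = 1.1 × 6 = 6.6 (a tray of 6 plates = 6 plates).
P(N = 10) = e^(−μ) μ^10/10! = e^(−6.6) · 6.6^10/3628800 ≈ 0.0588.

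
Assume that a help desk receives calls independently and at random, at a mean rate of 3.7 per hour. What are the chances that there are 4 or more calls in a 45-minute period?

0.3025

Over the interval, μ = 3.7 × 0.75 = 2.775 (a 45-minute period = 0.75 hours).
P(N ≥ 4) = 1 − P(N ≤ 3) = 1 − Σ_{j=0}^{3} e^(−μ) μ^j/j! ≈ 0.3025.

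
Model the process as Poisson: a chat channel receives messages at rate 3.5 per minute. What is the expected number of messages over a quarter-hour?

52.5

E[N] = λt = 3.5 × 15 = 52.5 (a quarter-hour = 15 minutes).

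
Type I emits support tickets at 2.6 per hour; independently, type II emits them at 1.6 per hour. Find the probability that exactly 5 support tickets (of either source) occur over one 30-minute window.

Independent Poisson processes superpose: combined rate λ = 2.6 + 1.6 = 4.2 per hour.
Over the interval, μ = 4.2 × 0.5 = 2.1 (a 30-minute window = 0.5 hours).
P(N = 5) = e^(−2.1) · 2.1^5/5! ≈ 0.0417.

0.0417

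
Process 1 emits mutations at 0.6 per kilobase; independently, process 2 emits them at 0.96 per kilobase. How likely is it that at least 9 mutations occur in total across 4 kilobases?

Independent Poisson processes superpose: combined rate λ = 0.6 + 0.96 = 1.56 per kilobase.
Over the interval, μ = 1.56 × 4 = 6.24 (4 kilobases).
P(N ≥ 9) = 1 − P(N ≤ 8) ≈ 0.1785.

0.1785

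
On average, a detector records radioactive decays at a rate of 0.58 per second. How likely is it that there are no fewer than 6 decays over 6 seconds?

0.1398

Over the interval, μ = 0.58 × 6 = 3.48 (6 seconds).
P(N ≥ 6) = 1 − P(N ≤ 5) = 1 − Σ_{j=0}^{5} e^(−μ) μ^j/j! ≈ 0.1398.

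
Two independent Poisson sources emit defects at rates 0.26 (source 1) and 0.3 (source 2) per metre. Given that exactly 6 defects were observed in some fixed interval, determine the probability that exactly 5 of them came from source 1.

Given the total, each event is independently from source 1 with probability p = λ_1/(λ_1+λ_2) = 0.26/0.56 ≈ 0.4643.
So K ~ Binomial(6, 0.26/0.56): P(K = 5) = C(6,5) · (0.26/0.56)^5 · (0.3/0.56)^1 ≈ 0.0693.

0.0693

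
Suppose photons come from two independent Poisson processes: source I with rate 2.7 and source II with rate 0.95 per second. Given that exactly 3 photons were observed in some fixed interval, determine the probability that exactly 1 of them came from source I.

Given the total, each event is independently from source I with probability p = λ_I/(λ_I+λ_II) = 2.7/3.65 ≈ 0.7397.
So K ~ Binomial(3, 2.7/3.65): P(K = 1) = C(3,1) · (2.7/3.65)^1 · (0.95/3.65)^2 ≈ 0.1503.

0.1503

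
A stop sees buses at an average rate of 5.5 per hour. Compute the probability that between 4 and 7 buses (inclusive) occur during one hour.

0.6078

With mean μ = 5.5 per hour,
P(4 ≤ N ≤ 7) = Σ_{j=4}^{7} e^(−5.5) · 5.5^j/j! ≈ 0.6078.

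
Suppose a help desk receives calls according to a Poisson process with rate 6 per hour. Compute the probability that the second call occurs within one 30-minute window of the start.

0.8009

Over the interval, μ = 6 × 0.5 = 3 (a 30-minute window = 0.5 hours).
The second arrival falls in the interval iff at least 2 events occur there: P(S_2 ≤ t) = P(N ≥ 2) = 1 − P(N ≤ 1) ≈ 0.8009.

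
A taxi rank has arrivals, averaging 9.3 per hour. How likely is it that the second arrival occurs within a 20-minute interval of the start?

Over the interval, μ = 9.3 × 1/3 = 3.1 (a 20-minute interval = 1/3 hours).
The second arrival falls in the interval iff at least 2 events occur there: P(S_2 ≤ t) = P(N ≥ 2) = 1 − P(N ≤ 1) ≈ 0.8153.

0.8153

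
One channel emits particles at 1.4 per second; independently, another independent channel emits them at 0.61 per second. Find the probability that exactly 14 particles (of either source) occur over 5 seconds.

Independent Poisson processes superpose: combined rate λ = 1.4 + 0.61 = 2.01 per second.
Over the interval, μ = 2.01 × 5 = 10.05 (5 seconds).
P(N = 14) = e^(−10.05) · 10.05^14/14! ≈ 0.0531.

0.0531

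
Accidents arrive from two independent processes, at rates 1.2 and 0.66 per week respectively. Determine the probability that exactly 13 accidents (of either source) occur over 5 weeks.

0.0572

Independent Poisson processes superpose: combined rate λ = 1.2 + 0.66 = 1.86 per week.
Over the interval, μ = 1.86 × 5 = 9.3 (5 weeks).
P(N = 13) = e^(−9.3) · 9.3^13/13! ≈ 0.0572.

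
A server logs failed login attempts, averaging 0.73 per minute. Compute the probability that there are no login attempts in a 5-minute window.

Over the interval, μ = 0.73 × 5 = 3.65 (a 5-minute window = 5 minutes).
P(N = 0) = e^(−μ) μ^0/0! = e^(−3.65) · 3.65^0/1 ≈ 0.0260.

0.0260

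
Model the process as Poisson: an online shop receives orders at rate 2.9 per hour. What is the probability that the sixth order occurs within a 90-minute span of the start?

0.2717

Over the interval, μ = 2.9 × 1.5 = 4.35 (a 90-minute span = 1.5 hours).
The sixth arrival falls in the interval iff at least 6 events occur there: P(S_6 ≤ t) = P(N ≥ 6) = 1 − P(N ≤ 5) ≈ 0.2717.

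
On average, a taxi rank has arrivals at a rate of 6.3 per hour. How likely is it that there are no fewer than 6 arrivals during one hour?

With mean μ = 6.3 per hour,
P(N ≥ 6) = 1 − P(N ≤ 5) = 1 − Σ_{j=0}^{5} e^(−μ) μ^j/j! ≈ 0.6012.

0.6012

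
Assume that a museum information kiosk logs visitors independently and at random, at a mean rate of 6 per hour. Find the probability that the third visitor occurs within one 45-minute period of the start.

0.8264

Over the interval, μ = 6 × 0.75 = 4.5 (a 45-minute period = 0.75 hours).
The third arrival falls in the interval iff at least 3 events occur there: P(S_3 ≤ t) = P(N ≥ 3) = 1 − P(N ≤ 2) ≈ 0.8264.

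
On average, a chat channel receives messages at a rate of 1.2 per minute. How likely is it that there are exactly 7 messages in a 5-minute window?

0.1377

Over the interval, μ = 1.2 × 5 = 6 (a 5-minute window = 5 minutes).
P(N = 7) = e^(−μ) μ^7/7! = e^(−6) · 6^7/5040 ≈ 0.1377.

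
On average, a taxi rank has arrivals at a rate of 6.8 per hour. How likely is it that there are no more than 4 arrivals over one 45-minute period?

Over the interval, μ = 6.8 × 0.75 = 5.1 (a 45-minute period = 0.75 hours).
P(N ≤ 4) = Σ_{j=0}^{4} e^(−μ) μ^j/j! ≈ 0.4231.

0.4231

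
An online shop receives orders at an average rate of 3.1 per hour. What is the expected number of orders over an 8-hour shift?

24.8

E[N] = λt = 3.1 × 8 = 24.8 (an 8-hour shift = 8 hours).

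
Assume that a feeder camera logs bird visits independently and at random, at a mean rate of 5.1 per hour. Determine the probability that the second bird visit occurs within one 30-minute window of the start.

Over the interval, μ = 5.1 × 0.5 = 2.55 (a 30-minute window = 0.5 hours).
The second arrival falls in the interval iff at least 2 events occur there: P(S_2 ≤ t) = P(N ≥ 2) = 1 − P(N ≤ 1) ≈ 0.7228.

0.7228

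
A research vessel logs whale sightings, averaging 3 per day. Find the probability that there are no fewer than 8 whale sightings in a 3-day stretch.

Over the interval, μ = 3 × 3 = 9 (a 3-day stretch = 3 days).
P(N ≥ 8) = 1 − P(N ≤ 7) = 1 − Σ_{j=0}^{7} e^(−μ) μ^j/j! ≈ 0.6761.

0.6761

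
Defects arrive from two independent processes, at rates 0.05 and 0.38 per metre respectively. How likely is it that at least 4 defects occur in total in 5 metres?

Independent Poisson processes superpose: combined rate λ = 0.05 + 0.38 = 0.43 per metre.
Over the interval, μ = 0.43 × 5 = 2.15 (5 metres).
P(N ≥ 4) = 1 − P(N ≤ 3) ≈ 0.1709.

0.1709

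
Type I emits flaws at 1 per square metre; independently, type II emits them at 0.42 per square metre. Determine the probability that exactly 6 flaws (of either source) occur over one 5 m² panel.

0.1468

Independent Poisson processes superpose: combined rate λ = 1 + 0.42 = 1.42 per square metre.
Over the interval, μ = 1.42 × 5 = 7.1 (a 5 m² panel = 5 square metres).
P(N = 6) = e^(−7.1) · 7.1^6/6! ≈ 0.1468.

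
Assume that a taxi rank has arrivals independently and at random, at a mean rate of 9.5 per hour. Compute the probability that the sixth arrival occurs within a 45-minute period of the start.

Over the interval, μ = 9.5 × 0.75 = 7.125 (a 45-minute period = 0.75 hours).
The sixth arrival falls in the interval iff at least 6 events occur there: P(S_6 ≤ t) = P(N ≥ 6) = 1 − P(N ≤ 5) ≈ 0.7150.

0.7150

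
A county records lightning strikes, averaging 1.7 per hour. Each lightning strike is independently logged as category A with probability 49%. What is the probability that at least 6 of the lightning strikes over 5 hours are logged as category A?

0.2412

Thinning: the lightning strikes that are logged as category A themselves form a Poisson process with rate 0.49 × 1.7 = 0.833 per hour.
Over the interval, μ = 0.833 × 5 = 4.165 (5 hours).
P(N ≥ 6) = 1 − P(N ≤ 5) ≈ 0.2412.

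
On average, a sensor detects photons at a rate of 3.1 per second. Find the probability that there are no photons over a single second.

With mean μ = 3.1 per second,
P(N = 0) = e^(−μ) μ^0/0! = e^(−3.1) · 3.1^0/1 ≈ 0.0450.

0.0450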